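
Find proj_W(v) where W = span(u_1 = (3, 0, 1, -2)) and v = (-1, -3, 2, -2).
proj_W(v) = (9/14, 0, 3/14, -3/7)

Set up U = [u_1 | ... | u_1] ∈ R^(4×1). The projector onto W = col(U) is P = U (U^T U)^(-1) U^T.
Compute U^T U =
  [14],
and U^T v = (3).
Solve U^T U · c = U^T v for the coefficients: c = (3/14). The projection is proj_W(v) = U c.
Check: (v - proj_W(v)) · u_1 = 0  (should be 0).
Result: proj_W(v) = (9/14, 0, 3/14, -3/7).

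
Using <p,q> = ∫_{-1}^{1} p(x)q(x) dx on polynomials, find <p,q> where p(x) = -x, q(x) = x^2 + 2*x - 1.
<p,q> = -4/3

Expand the product: p(x)·q(x) = -x^3 - 2*x^2 + x.
∫_{-1}^{1} of each monomial x^k gives [2/(k+1) if k even, 0 if k odd]. Integrating term-by-term (or equivalently evaluating the antiderivative F(x) = -x^4/4 - 2*x^3/3 + x^2/2 at the endpoints):
  F(1) − F(−1) = -5/12 − (11/12) = -4/3.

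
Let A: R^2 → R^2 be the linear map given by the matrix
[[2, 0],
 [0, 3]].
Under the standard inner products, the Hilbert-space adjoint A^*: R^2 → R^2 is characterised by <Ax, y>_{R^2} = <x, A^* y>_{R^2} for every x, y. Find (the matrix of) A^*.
A^* = A^T =
[[2, 0],
 [0, 3]]

For real matrices with standard dot products, the defining identity <Ax, y> = <x, A^* y> gives (Ax)^T y = x^T (A^*) y, i.e. x^T A^T y = x^T (A^*) y. Since this holds for all x, y, we must have A^* = A^T. Therefore
A^* =
[[2, 0],
 [0, 3]].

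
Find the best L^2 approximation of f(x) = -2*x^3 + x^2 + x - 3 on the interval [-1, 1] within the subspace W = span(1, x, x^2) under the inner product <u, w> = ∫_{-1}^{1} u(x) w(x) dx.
g(x) = x^2 - x/5 - 3

The best approximation g ∈ W is the orthogonal projection of f onto W. Writing g = a_0 + a_1 x + a_2 x^2, the coefficients solve the normal equations G · a = b where
  G_{ij} = <φ_i, φ_j> and b_i = <f, φ_i>, with φ_0 = 1, φ_1 = x, φ_2 = x^2.
G =
  [2, 0, 2/3]
  [0, 2/3, 0]
  [2/3, 0, 2/5],
b = (-16/3, -2/15, -8/5).
Solving gives a_0 = -3, a_1 = -1/5, a_2 = 1, so
  g(x) = x^2 - x/5 - 3.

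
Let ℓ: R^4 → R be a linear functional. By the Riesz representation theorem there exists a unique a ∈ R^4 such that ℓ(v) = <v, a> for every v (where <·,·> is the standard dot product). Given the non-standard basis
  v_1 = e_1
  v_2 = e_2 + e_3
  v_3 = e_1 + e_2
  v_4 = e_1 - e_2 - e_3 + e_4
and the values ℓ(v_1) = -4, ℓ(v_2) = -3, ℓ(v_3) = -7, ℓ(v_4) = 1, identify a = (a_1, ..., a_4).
a = (-4, -3, 0, 2)

Write a = (a_1, ..., a_4) in the standard basis. For each basis vector v_i, ℓ(v_i) = <v_i, a> is a linear equation in the a_j's. Collect the n equations into a matrix system V a = ℓ, where row i of V is v_i (expressed in the standard basis). Since V is invertible (lower-triangular with 1s on the diagonal, up to permutation), solve by back-substitution:
  V =
[[1, 0, 0, 0],
 [0, 1, 1, 0],
 [1, 1, 0, 0],
 [1, -1, -1, 1]]
  V a = (-4, -3, -7, 1)
Solving gives a = (-4, -3, 0, 2).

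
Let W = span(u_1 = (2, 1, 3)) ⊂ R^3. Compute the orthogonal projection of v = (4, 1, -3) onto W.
proj_W(v) = (0, 0, 0)

Set up U = [u_1 | ... | u_1] ∈ R^(3×1). The projector onto W = col(U) is P = U (U^T U)^(-1) U^T.
Compute U^T U =
  [14],
and U^T v = (0).
Solve U^T U · c = U^T v for the coefficients: c = (0). The projection is proj_W(v) = U c.
Check: (v - proj_W(v)) · u_1 = 0  (should be 0).
Result: proj_W(v) = (0, 0, 0).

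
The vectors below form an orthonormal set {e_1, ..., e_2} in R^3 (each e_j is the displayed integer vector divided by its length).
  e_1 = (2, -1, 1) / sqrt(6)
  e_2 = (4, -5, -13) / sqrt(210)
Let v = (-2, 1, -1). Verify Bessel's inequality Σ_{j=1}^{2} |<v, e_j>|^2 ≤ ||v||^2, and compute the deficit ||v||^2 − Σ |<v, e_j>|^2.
Σ |<v, e_j>|^2 = 6; ||v||^2 = 6; deficit = 0

Write each e_j = u_j / sqrt(<u_j, u_j>) where u_j is the displayed integer vector. Then <v, e_j> = <v, u_j> / sqrt(<u_j, u_j>), so |<v, e_j>|^2 = <v, u_j>^2 / <u_j, u_j>.
Coefficients: <v, e_1> = -6/sqrt(6), <v, e_2> = 0/sqrt(210).
Square and sum: Σ |<v, e_j>|^2 = 6.
Compute ||v||^2 = v·v = 6.
Deficit = 6 − 6 = 0 ≥ 0, confirming Bessel's inequality. (The deficit equals ||v − Σ <v,e_j> e_j||^2, the squared distance from v to span{e_j}.)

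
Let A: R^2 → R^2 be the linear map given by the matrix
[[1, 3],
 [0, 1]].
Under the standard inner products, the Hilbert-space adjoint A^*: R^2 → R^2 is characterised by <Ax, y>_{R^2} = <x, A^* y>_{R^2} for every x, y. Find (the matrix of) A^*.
A^* = A^T =
[[1, 0],
 [3, 1]]

For real matrices with standard dot products, the defining identity <Ax, y> = <x, A^* y> gives (Ax)^T y = x^T (A^*) y, i.e. x^T A^T y = x^T (A^*) y. Since this holds for all x, y, we must have A^* = A^T. Therefore
A^* =
[[1, 0],
 [3, 1]].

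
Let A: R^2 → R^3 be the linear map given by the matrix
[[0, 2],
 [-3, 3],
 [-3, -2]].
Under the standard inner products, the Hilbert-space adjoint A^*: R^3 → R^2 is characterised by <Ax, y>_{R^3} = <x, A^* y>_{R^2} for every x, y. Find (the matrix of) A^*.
A^* = A^T =
[[0, -3, -3],
 [2, 3, -2]]

For real matrices with standard dot products, the defining identity <Ax, y> = <x, A^* y> gives (Ax)^T y = x^T (A^*) y, i.e. x^T A^T y = x^T (A^*) y. Since this holds for all x, y, we must have A^* = A^T. Therefore
A^* =
[[0, -3, -3],
 [2, 3, -2]].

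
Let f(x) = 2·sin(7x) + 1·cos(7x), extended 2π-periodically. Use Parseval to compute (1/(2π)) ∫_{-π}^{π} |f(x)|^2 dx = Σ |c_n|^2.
Σ |c_n|^2 = 5/2

Expand |f|^2 and use orthogonality of {sin(nx), cos(mx)} on [-π, π]:
  ∫_{-π}^{π} sin(nx)^2 dx = π, ∫ cos(mx)^2 dx = π, and cross terms integrate to 0.
So ∫_{-π}^{π} f(x)^2 dx = 2^2 · π + 1^2 · π = (4 + 1)π.
Divide by 2π: (4 + 1)/2 = 5/2.
By Parseval, this equals Σ |c_n|^2.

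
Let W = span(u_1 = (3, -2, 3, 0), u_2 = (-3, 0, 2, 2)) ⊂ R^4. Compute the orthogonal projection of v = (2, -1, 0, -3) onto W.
proj_W(v) = (204/73, -40/73, -36/73, -96/73)

Set up U = [u_1 | ... | u_2] ∈ R^(4×2). The projector onto W = col(U) is P = U (U^T U)^(-1) U^T.
Compute U^T U =
  [22, -3]
  [-3, 17],
and U^T v = (8, -12).
Solve U^T U · c = U^T v for the coefficients: c = (20/73, -48/73). The projection is proj_W(v) = U c.
Check: (v - proj_W(v)) · u_1 = 0  (should be 0).
Check: (v - proj_W(v)) · u_2 = 0  (should be 0).
Result: proj_W(v) = (204/73, -40/73, -36/73, -96/73).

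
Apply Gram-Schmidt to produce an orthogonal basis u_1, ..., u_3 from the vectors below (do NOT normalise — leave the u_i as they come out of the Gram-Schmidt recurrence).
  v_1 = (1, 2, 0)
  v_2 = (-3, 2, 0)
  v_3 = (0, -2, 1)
Orthogonal basis:
  u_1 = (1, 2, 0)
  u_2 = (-16/5, 8/5, 0)
  u_3 = (0, 0, 1)

Apply the Gram-Schmidt recurrence
  u_1 = v_1
  u_i = v_i − Σ_{j<i} ((v_i · u_j) / (u_j · u_j)) · u_j.

Step by step this gives:
  u_1 = (1, 2, 0)
  u_2 = (-16/5, 8/5, 0)
  u_3 = (0, 0, 1)

Orthogonality check:
  u_2 · u_1 = 0 (should be 0)
  u_3 · u_1 = 0 (should be 0)
  u_3 · u_2 = 0 (should be 0)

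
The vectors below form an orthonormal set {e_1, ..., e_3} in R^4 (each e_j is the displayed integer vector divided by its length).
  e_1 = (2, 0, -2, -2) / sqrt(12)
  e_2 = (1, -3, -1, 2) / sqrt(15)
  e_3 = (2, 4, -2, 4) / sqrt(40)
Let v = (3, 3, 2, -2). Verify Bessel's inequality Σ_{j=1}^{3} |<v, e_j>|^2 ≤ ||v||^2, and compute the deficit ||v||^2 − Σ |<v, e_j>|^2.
Σ |<v, e_j>|^2 = 27/2; ||v||^2 = 26; deficit = 25/2

Write each e_j = u_j / sqrt(<u_j, u_j>) where u_j is the displayed integer vector. Then <v, e_j> = <v, u_j> / sqrt(<u_j, u_j>), so |<v, e_j>|^2 = <v, u_j>^2 / <u_j, u_j>.
Coefficients: <v, e_1> = 6/sqrt(12), <v, e_2> = -12/sqrt(15), <v, e_3> = 6/sqrt(40).
Square and sum: Σ |<v, e_j>|^2 = 27/2.
Compute ||v||^2 = v·v = 26.
Deficit = 26 − 27/2 = 25/2 ≥ 0, confirming Bessel's inequality. (The deficit equals ||v − Σ <v,e_j> e_j||^2, the squared distance from v to span{e_j}.)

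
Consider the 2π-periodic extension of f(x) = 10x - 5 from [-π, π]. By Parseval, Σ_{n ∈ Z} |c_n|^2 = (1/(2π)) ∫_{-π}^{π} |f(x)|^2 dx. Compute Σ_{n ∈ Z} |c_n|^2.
Σ |c_n|^2 = 100π^2/3 + 25

Expand and integrate term by term over [-π, π]:
  ∫ (10x)^2 dx = 100·(2π^3/3); ∫ 2·10·(-5)·x dx = 0 (odd integrand); ∫ (-5)^2 dx = 25·2π.
So (1/(2π)) ∫_{-π}^{π} (10x - 5)^2 dx = 100π^2/3 + 25 = 100π^2/3 + 25.
Parseval ⇒ Σ |c_n|^2 = 100π^2/3 + 25.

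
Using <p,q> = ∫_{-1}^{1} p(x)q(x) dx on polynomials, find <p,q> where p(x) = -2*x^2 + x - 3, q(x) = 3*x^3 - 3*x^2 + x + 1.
<p,q> = 44/15

Expand the product: p(x)·q(x) = -6*x^5 + 9*x^4 - 14*x^3 + 8*x^2 - 2*x - 3.
∫_{-1}^{1} of each monomial x^k gives [2/(k+1) if k even, 0 if k odd]. Integrating term-by-term (or equivalently evaluating the antiderivative F(x) = -x^6 + 9*x^5/5 - 7*x^4/2 + 8*x^3/3 - x^2 - 3*x at the endpoints):
  F(1) − F(−1) = -121/30 − (-209/30) = 44/15.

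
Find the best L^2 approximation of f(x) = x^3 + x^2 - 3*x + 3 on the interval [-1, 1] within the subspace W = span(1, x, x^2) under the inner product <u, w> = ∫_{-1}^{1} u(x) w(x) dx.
g(x) = x^2 - 12*x/5 + 3

The best approximation g ∈ W is the orthogonal projection of f onto W. Writing g = a_0 + a_1 x + a_2 x^2, the coefficients solve the normal equations G · a = b where
  G_{ij} = <φ_i, φ_j> and b_i = <f, φ_i>, with φ_0 = 1, φ_1 = x, φ_2 = x^2.
G =
  [2, 0, 2/3]
  [0, 2/3, 0]
  [2/3, 0, 2/5],
b = (20/3, -8/5, 12/5).
Solving gives a_0 = 3, a_1 = -12/5, a_2 = 1, so
  g(x) = x^2 - 12*x/5 + 3.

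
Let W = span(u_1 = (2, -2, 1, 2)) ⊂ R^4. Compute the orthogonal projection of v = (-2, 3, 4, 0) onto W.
proj_W(v) = (-12/13, 12/13, -6/13, -12/13)

Set up U = [u_1 | ... | u_1] ∈ R^(4×1). The projector onto W = col(U) is P = U (U^T U)^(-1) U^T.
Compute U^T U =
  [13],
and U^T v = (-6).
Solve U^T U · c = U^T v for the coefficients: c = (-6/13). The projection is proj_W(v) = U c.
Check: (v - proj_W(v)) · u_1 = 0  (should be 0).
Result: proj_W(v) = (-12/13, 12/13, -6/13, -12/13).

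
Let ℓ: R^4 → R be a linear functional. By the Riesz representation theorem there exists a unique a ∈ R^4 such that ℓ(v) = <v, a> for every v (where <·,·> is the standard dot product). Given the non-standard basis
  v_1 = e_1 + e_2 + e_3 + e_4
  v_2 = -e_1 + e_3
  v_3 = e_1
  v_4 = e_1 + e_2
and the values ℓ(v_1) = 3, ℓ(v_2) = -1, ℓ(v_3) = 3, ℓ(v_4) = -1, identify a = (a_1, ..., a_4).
a = (3, -4, 2, 2)

Write a = (a_1, ..., a_4) in the standard basis. For each basis vector v_i, ℓ(v_i) = <v_i, a> is a linear equation in the a_j's. Collect the n equations into a matrix system V a = ℓ, where row i of V is v_i (expressed in the standard basis). Since V is invertible (lower-triangular with 1s on the diagonal, up to permutation), solve by back-substitution:
  V =
[[1, 1, 1, 1],
 [-1, 0, 1, 0],
 [1, 0, 0, 0],
 [1, 1, 0, 0]]
  V a = (3, -1, 3, -1)
Solving gives a = (3, -4, 2, 2).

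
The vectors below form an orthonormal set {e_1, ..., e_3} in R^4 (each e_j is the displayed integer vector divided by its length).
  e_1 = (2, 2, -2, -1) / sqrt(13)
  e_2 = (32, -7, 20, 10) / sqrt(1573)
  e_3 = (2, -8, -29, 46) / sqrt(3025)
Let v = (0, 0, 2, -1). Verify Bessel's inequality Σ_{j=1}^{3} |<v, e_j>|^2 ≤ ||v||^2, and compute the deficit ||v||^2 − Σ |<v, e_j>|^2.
Σ |<v, e_j>|^2 = 121/25; ||v||^2 = 5; deficit = 4/25

Write each e_j = u_j / sqrt(<u_j, u_j>) where u_j is the displayed integer vector. Then <v, e_j> = <v, u_j> / sqrt(<u_j, u_j>), so |<v, e_j>|^2 = <v, u_j>^2 / <u_j, u_j>.
Coefficients: <v, e_1> = -3/sqrt(13), <v, e_2> = 30/sqrt(1573), <v, e_3> = -104/sqrt(3025).
Square and sum: Σ |<v, e_j>|^2 = 121/25.
Compute ||v||^2 = v·v = 5.
Deficit = 5 − 121/25 = 4/25 ≥ 0, confirming Bessel's inequality. (The deficit equals ||v − Σ <v,e_j> e_j||^2, the squared distance from v to span{e_j}.)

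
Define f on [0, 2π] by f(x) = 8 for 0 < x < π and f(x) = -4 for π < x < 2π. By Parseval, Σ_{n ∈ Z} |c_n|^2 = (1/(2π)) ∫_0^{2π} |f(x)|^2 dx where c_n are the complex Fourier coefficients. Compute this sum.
Σ |c_n|^2 = 40

Parseval equates the L^2 energy of f (normalised by 1/(2π)) with the ℓ^2 sum of its Fourier coefficients: (1/(2π)) ∫_0^{2π} |f|^2 = Σ |c_n|^2.
Compute the left side: (1/(2π)) [∫_0^π 8^2 dx + ∫_π^{2π} (-4)^2 dx] = (1/(2π)) · (64π + 16π) = (64 + 16)/2 = 40.
So Σ_{n ∈ Z} |c_n|^2 = 40.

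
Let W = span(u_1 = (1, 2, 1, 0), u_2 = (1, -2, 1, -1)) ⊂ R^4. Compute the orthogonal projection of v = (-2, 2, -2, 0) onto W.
proj_W(v) = (-32/19, 32/19, -32/19, 24/19)

Set up U = [u_1 | ... | u_2] ∈ R^(4×2). The projector onto W = col(U) is P = U (U^T U)^(-1) U^T.
Compute U^T U =
  [6, -2]
  [-2, 7],
and U^T v = (0, -8).
Solve U^T U · c = U^T v for the coefficients: c = (-8/19, -24/19). The projection is proj_W(v) = U c.
Check: (v - proj_W(v)) · u_1 = 0  (should be 0).
Check: (v - proj_W(v)) · u_2 = 0  (should be 0).
Result: proj_W(v) = (-32/19, 32/19, -32/19, 24/19).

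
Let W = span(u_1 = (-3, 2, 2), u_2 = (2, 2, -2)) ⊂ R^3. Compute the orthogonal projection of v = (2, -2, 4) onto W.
proj_W(v) = (-10/21, -55/21, 19/21)

Set up U = [u_1 | ... | u_2] ∈ R^(3×2). The projector onto W = col(U) is P = U (U^T U)^(-1) U^T.
Compute U^T U =
  [17, -6]
  [-6, 12],
and U^T v = (-2, -8).
Solve U^T U · c = U^T v for the coefficients: c = (-3/7, -37/42). The projection is proj_W(v) = U c.
Check: (v - proj_W(v)) · u_1 = 0  (should be 0).
Check: (v - proj_W(v)) · u_2 = 0  (should be 0).
Result: proj_W(v) = (-10/21, -55/21, 19/21).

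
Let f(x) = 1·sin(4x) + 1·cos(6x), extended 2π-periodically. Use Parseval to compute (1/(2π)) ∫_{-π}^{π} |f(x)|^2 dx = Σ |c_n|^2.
Σ |c_n|^2 = 1

Expand |f|^2 and use orthogonality of {sin(nx), cos(mx)} on [-π, π]:
  ∫_{-π}^{π} sin(nx)^2 dx = π, ∫ cos(mx)^2 dx = π, and cross terms integrate to 0.
So ∫_{-π}^{π} f(x)^2 dx = 1^2 · π + 1^2 · π = (1 + 1)π.
Divide by 2π: (1 + 1)/2 = 1.
By Parseval, this equals Σ |c_n|^2.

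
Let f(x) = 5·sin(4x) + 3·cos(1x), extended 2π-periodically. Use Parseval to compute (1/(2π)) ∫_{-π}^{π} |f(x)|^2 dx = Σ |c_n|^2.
Σ |c_n|^2 = 17

Expand |f|^2 and use orthogonality of {sin(nx), cos(mx)} on [-π, π]:
  ∫_{-π}^{π} sin(nx)^2 dx = π, ∫ cos(mx)^2 dx = π, and cross terms integrate to 0.
So ∫_{-π}^{π} f(x)^2 dx = 5^2 · π + 3^2 · π = (25 + 9)π.
Divide by 2π: (25 + 9)/2 = 17.
By Parseval, this equals Σ |c_n|^2.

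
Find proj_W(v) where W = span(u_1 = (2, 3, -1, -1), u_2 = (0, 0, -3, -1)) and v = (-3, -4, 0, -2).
proj_W(v) = (-168/67, -252/67, -57/67, 37/67)

Set up U = [u_1 | ... | u_2] ∈ R^(4×2). The projector onto W = col(U) is P = U (U^T U)^(-1) U^T.
Compute U^T U =
  [15, 4]
  [4, 10],
and U^T v = (-16, 2).
Solve U^T U · c = U^T v for the coefficients: c = (-84/67, 47/67). The projection is proj_W(v) = U c.
Check: (v - proj_W(v)) · u_1 = 0  (should be 0).
Check: (v - proj_W(v)) · u_2 = 0  (should be 0).
Result: proj_W(v) = (-168/67, -252/67, -57/67, 37/67).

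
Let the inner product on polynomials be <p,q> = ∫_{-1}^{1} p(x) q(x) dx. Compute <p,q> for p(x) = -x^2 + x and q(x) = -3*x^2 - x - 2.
<p,q> = 28/15

Expand the product: p(x)·q(x) = 3*x^4 - 2*x^3 + x^2 - 2*x.
∫_{-1}^{1} of each monomial x^k gives [2/(k+1) if k even, 0 if k odd]. Integrating term-by-term (or equivalently evaluating the antiderivative F(x) = 3*x^5/5 - x^4/2 + x^3/3 - x^2 at the endpoints):
  F(1) − F(−1) = -17/30 − (-73/30) = 28/15.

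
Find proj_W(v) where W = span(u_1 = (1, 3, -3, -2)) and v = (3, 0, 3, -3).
proj_W(v) = (0, 0, 0, 0)

Set up U = [u_1 | ... | u_1] ∈ R^(4×1). The projector onto W = col(U) is P = U (U^T U)^(-1) U^T.
Compute U^T U =
  [23],
and U^T v = (0).
Solve U^T U · c = U^T v for the coefficients: c = (0). The projection is proj_W(v) = U c.
Check: (v - proj_W(v)) · u_1 = 0  (should be 0).
Result: proj_W(v) = (0, 0, 0, 0).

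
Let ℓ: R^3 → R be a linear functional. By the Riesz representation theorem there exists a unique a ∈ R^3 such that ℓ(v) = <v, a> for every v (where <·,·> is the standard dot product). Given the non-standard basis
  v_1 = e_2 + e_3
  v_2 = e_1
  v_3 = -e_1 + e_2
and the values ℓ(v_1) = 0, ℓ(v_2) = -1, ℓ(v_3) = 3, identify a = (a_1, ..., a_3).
a = (-1, 2, -2)

Write a = (a_1, ..., a_3) in the standard basis. For each basis vector v_i, ℓ(v_i) = <v_i, a> is a linear equation in the a_j's. Collect the n equations into a matrix system V a = ℓ, where row i of V is v_i (expressed in the standard basis). Since V is invertible (lower-triangular with 1s on the diagonal, up to permutation), solve by back-substitution:
  V =
[[0, 1, 1],
 [1, 0, 0],
 [-1, 1, 0]]
  V a = (0, -1, 3)
Solving gives a = (-1, 2, -2).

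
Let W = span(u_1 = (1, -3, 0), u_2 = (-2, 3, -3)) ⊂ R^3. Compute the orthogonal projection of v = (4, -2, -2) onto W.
proj_W(v) = (8/11, -34/11, -10/11)

Set up U = [u_1 | ... | u_2] ∈ R^(3×2). The projector onto W = col(U) is P = U (U^T U)^(-1) U^T.
Compute U^T U =
  [10, -11]
  [-11, 22],
and U^T v = (10, -8).
Solve U^T U · c = U^T v for the coefficients: c = (4/3, 10/33). The projection is proj_W(v) = U c.
Check: (v - proj_W(v)) · u_1 = 0  (should be 0).
Check: (v - proj_W(v)) · u_2 = 0  (should be 0).
Result: proj_W(v) = (8/11, -34/11, -10/11).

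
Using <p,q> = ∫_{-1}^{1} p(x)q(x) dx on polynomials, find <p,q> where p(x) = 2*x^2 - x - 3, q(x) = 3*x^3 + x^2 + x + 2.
<p,q> = -62/5

Expand the product: p(x)·q(x) = 6*x^5 - x^4 - 8*x^3 - 5*x - 6.
∫_{-1}^{1} of each monomial x^k gives [2/(k+1) if k even, 0 if k odd]. Integrating term-by-term (or equivalently evaluating the antiderivative F(x) = x^6 - x^5/5 - 2*x^4 - 5*x^2/2 - 6*x at the endpoints):
  F(1) − F(−1) = -97/10 − (27/10) = -62/5.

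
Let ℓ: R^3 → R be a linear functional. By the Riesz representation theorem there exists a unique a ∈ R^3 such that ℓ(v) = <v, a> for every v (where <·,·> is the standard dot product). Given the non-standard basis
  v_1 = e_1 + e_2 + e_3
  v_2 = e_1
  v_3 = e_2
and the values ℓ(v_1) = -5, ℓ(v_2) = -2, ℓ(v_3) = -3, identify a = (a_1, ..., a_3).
a = (-2, -3, 0)

Write a = (a_1, ..., a_3) in the standard basis. For each basis vector v_i, ℓ(v_i) = <v_i, a> is a linear equation in the a_j's. Collect the n equations into a matrix system V a = ℓ, where row i of V is v_i (expressed in the standard basis). Since V is invertible (lower-triangular with 1s on the diagonal, up to permutation), solve by back-substitution:
  V =
[[1, 1, 1],
 [1, 0, 0],
 [0, 1, 0]]
  V a = (-5, -2, -3)
Solving gives a = (-2, -3, 0).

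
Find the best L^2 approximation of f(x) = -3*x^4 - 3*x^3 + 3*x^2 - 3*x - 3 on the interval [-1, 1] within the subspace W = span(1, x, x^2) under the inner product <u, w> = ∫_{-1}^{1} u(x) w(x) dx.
g(x) = 3*x^2/7 - 24*x/5 - 96/35

The best approximation g ∈ W is the orthogonal projection of f onto W. Writing g = a_0 + a_1 x + a_2 x^2, the coefficients solve the normal equations G · a = b where
  G_{ij} = <φ_i, φ_j> and b_i = <f, φ_i>, with φ_0 = 1, φ_1 = x, φ_2 = x^2.
G =
  [2, 0, 2/3]
  [0, 2/3, 0]
  [2/3, 0, 2/5],
b = (-26/5, -16/5, -58/35).
Solving gives a_0 = -96/35, a_1 = -24/5, a_2 = 3/7, so
  g(x) = 3*x^2/7 - 24*x/5 - 96/35.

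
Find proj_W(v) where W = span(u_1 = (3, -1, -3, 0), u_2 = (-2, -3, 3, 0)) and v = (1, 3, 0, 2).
proj_W(v) = (11/137, 759/274, -231/274, 0)

Set up U = [u_1 | ... | u_2] ∈ R^(4×2). The projector onto W = col(U) is P = U (U^T U)^(-1) U^T.
Compute U^T U =
  [19, -12]
  [-12, 22],
and U^T v = (0, -11).
Solve U^T U · c = U^T v for the coefficients: c = (-66/137, -209/274). The projection is proj_W(v) = U c.
Check: (v - proj_W(v)) · u_1 = 0  (should be 0).
Check: (v - proj_W(v)) · u_2 = 0  (should be 0).
Result: proj_W(v) = (11/137, 759/274, -231/274, 0).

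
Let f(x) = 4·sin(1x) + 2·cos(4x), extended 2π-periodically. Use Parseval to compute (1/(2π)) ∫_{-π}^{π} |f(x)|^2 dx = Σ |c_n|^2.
Σ |c_n|^2 = 10

Expand |f|^2 and use orthogonality of {sin(nx), cos(mx)} on [-π, π]:
  ∫_{-π}^{π} sin(nx)^2 dx = π, ∫ cos(mx)^2 dx = π, and cross terms integrate to 0.
So ∫_{-π}^{π} f(x)^2 dx = 4^2 · π + 2^2 · π = (16 + 4)π.
Divide by 2π: (16 + 4)/2 = 10.
By Parseval, this equals Σ |c_n|^2.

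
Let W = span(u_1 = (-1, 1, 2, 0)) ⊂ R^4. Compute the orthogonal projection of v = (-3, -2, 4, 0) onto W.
proj_W(v) = (-3/2, 3/2, 3, 0)

Set up U = [u_1 | ... | u_1] ∈ R^(4×1). The projector onto W = col(U) is P = U (U^T U)^(-1) U^T.
Compute U^T U =
  [6],
and U^T v = (9).
Solve U^T U · c = U^T v for the coefficients: c = (3/2). The projection is proj_W(v) = U c.
Check: (v - proj_W(v)) · u_1 = 0  (should be 0).
Result: proj_W(v) = (-3/2, 3/2, 3, 0).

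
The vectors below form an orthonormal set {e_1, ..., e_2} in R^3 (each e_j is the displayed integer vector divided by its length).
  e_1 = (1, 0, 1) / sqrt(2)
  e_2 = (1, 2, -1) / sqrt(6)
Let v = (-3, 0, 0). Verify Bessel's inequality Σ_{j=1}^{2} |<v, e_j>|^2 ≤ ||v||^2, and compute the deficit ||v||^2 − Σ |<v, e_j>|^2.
Σ |<v, e_j>|^2 = 6; ||v||^2 = 9; deficit = 3

Write each e_j = u_j / sqrt(<u_j, u_j>) where u_j is the displayed integer vector. Then <v, e_j> = <v, u_j> / sqrt(<u_j, u_j>), so |<v, e_j>|^2 = <v, u_j>^2 / <u_j, u_j>.
Coefficients: <v, e_1> = -3/sqrt(2), <v, e_2> = -3/sqrt(6).
Square and sum: Σ |<v, e_j>|^2 = 6.
Compute ||v||^2 = v·v = 9.
Deficit = 9 − 6 = 3 ≥ 0, confirming Bessel's inequality. (The deficit equals ||v − Σ <v,e_j> e_j||^2, the squared distance from v to span{e_j}.)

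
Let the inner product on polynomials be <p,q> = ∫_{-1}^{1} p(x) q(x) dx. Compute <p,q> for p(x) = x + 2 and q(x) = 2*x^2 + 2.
<p,q> = 32/3

Expand the product: p(x)·q(x) = 2*x^3 + 4*x^2 + 2*x + 4.
∫_{-1}^{1} of each monomial x^k gives [2/(k+1) if k even, 0 if k odd]. Integrating term-by-term (or equivalently evaluating the antiderivative F(x) = x^4/2 + 4*x^3/3 + x^2 + 4*x at the endpoints):
  F(1) − F(−1) = 41/6 − (-23/6) = 32/3.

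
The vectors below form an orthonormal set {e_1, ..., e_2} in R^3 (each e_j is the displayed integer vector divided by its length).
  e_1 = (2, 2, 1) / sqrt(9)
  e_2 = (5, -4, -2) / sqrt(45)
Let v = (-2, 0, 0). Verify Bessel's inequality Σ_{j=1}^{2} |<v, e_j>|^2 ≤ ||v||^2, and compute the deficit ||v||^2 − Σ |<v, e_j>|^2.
Σ |<v, e_j>|^2 = 4; ||v||^2 = 4; deficit = 0

Write each e_j = u_j / sqrt(<u_j, u_j>) where u_j is the displayed integer vector. Then <v, e_j> = <v, u_j> / sqrt(<u_j, u_j>), so |<v, e_j>|^2 = <v, u_j>^2 / <u_j, u_j>.
Coefficients: <v, e_1> = -4/sqrt(9), <v, e_2> = -10/sqrt(45).
Square and sum: Σ |<v, e_j>|^2 = 4.
Compute ||v||^2 = v·v = 4.
Deficit = 4 − 4 = 0 ≥ 0, confirming Bessel's inequality. (The deficit equals ||v − Σ <v,e_j> e_j||^2, the squared distance from v to span{e_j}.)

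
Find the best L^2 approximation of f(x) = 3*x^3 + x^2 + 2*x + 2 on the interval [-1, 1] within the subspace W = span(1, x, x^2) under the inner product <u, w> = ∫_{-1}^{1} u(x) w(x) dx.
g(x) = x^2 + 19*x/5 + 2

The best approximation g ∈ W is the orthogonal projection of f onto W. Writing g = a_0 + a_1 x + a_2 x^2, the coefficients solve the normal equations G · a = b where
  G_{ij} = <φ_i, φ_j> and b_i = <f, φ_i>, with φ_0 = 1, φ_1 = x, φ_2 = x^2.
G =
  [2, 0, 2/3]
  [0, 2/3, 0]
  [2/3, 0, 2/5],
b = (14/3, 38/15, 26/15).
Solving gives a_0 = 2, a_1 = 19/5, a_2 = 1, so
  g(x) = x^2 + 19*x/5 + 2.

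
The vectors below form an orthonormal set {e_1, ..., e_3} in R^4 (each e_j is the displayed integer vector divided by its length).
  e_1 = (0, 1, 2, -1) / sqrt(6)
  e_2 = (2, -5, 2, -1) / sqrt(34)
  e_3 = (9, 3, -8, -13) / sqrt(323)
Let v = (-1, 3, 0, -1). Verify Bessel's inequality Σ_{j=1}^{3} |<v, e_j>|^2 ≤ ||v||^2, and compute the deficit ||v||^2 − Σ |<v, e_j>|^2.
Σ |<v, e_j>|^2 = 611/57; ||v||^2 = 11; deficit = 16/57

Write each e_j = u_j / sqrt(<u_j, u_j>) where u_j is the displayed integer vector. Then <v, e_j> = <v, u_j> / sqrt(<u_j, u_j>), so |<v, e_j>|^2 = <v, u_j>^2 / <u_j, u_j>.
Coefficients: <v, e_1> = 4/sqrt(6), <v, e_2> = -16/sqrt(34), <v, e_3> = 13/sqrt(323).
Square and sum: Σ |<v, e_j>|^2 = 611/57.
Compute ||v||^2 = v·v = 11.
Deficit = 11 − 611/57 = 16/57 ≥ 0, confirming Bessel's inequality. (The deficit equals ||v − Σ <v,e_j> e_j||^2, the squared distance from v to span{e_j}.)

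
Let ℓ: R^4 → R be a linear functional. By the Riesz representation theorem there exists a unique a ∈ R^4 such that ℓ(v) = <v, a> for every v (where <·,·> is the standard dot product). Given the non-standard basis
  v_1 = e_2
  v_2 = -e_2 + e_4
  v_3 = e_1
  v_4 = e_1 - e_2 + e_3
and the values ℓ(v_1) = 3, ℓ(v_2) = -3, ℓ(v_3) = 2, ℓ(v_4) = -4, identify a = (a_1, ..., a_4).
a = (2, 3, -3, 0)

Write a = (a_1, ..., a_4) in the standard basis. For each basis vector v_i, ℓ(v_i) = <v_i, a> is a linear equation in the a_j's. Collect the n equations into a matrix system V a = ℓ, where row i of V is v_i (expressed in the standard basis). Since V is invertible (lower-triangular with 1s on the diagonal, up to permutation), solve by back-substitution:
  V =
[[0, 1, 0, 0],
 [0, -1, 0, 1],
 [1, 0, 0, 0],
 [1, -1, 1, 0]]
  V a = (3, -3, 2, -4)
Solving gives a = (2, 3, -3, 0).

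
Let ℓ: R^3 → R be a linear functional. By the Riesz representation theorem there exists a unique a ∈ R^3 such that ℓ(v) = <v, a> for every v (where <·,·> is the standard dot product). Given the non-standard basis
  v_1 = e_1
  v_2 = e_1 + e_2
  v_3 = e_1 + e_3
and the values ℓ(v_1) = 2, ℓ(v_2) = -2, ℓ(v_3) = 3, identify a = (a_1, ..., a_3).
a = (2, -4, 1)

Write a = (a_1, ..., a_3) in the standard basis. For each basis vector v_i, ℓ(v_i) = <v_i, a> is a linear equation in the a_j's. Collect the n equations into a matrix system V a = ℓ, where row i of V is v_i (expressed in the standard basis). Since V is invertible (lower-triangular with 1s on the diagonal, up to permutation), solve by back-substitution:
  V =
[[1, 0, 0],
 [1, 1, 0],
 [1, 0, 1]]
  V a = (2, -2, 3)
Solving gives a = (2, -4, 1).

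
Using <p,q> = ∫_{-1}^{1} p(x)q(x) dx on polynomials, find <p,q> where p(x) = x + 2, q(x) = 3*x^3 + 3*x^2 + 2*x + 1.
<p,q> = 158/15

Expand the product: p(x)·q(x) = 3*x^4 + 9*x^3 + 8*x^2 + 5*x + 2.
∫_{-1}^{1} of each monomial x^k gives [2/(k+1) if k even, 0 if k odd]. Integrating term-by-term (or equivalently evaluating the antiderivative F(x) = 3*x^5/5 + 9*x^4/4 + 8*x^3/3 + 5*x^2/2 + 2*x at the endpoints):
  F(1) − F(−1) = 601/60 − (-31/60) = 158/15.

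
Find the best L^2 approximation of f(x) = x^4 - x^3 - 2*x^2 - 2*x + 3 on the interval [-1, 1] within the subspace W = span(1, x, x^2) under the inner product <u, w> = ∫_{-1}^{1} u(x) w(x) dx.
g(x) = -8*x^2/7 - 13*x/5 + 102/35

The best approximation g ∈ W is the orthogonal projection of f onto W. Writing g = a_0 + a_1 x + a_2 x^2, the coefficients solve the normal equations G · a = b where
  G_{ij} = <φ_i, φ_j> and b_i = <f, φ_i>, with φ_0 = 1, φ_1 = x, φ_2 = x^2.
G =
  [2, 0, 2/3]
  [0, 2/3, 0]
  [2/3, 0, 2/5],
b = (76/15, -26/15, 52/35).
Solving gives a_0 = 102/35, a_1 = -13/5, a_2 = -8/7, so
  g(x) = -8*x^2/7 - 13*x/5 + 102/35.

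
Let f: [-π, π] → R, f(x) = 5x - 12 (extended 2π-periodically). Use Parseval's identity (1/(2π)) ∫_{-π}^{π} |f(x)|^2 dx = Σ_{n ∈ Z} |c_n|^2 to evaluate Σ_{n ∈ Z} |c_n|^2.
Σ |c_n|^2 = 25π^2/3 + 144

Expand and integrate term by term over [-π, π]:
  ∫ (5x)^2 dx = 25·(2π^3/3); ∫ 2·5·(-12)·x dx = 0 (odd integrand); ∫ (-12)^2 dx = 144·2π.
So (1/(2π)) ∫_{-π}^{π} (5x - 12)^2 dx = 25π^2/3 + 144 = 25π^2/3 + 144.
Parseval ⇒ Σ |c_n|^2 = 25π^2/3 + 144.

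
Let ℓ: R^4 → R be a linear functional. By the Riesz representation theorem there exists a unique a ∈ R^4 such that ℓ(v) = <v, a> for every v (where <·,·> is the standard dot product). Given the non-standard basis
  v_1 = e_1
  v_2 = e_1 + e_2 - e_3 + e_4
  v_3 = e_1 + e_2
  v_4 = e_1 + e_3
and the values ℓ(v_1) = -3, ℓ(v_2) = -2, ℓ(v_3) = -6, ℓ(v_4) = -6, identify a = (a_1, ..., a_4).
a = (-3, -3, -3, 1)

Write a = (a_1, ..., a_4) in the standard basis. For each basis vector v_i, ℓ(v_i) = <v_i, a> is a linear equation in the a_j's. Collect the n equations into a matrix system V a = ℓ, where row i of V is v_i (expressed in the standard basis). Since V is invertible (lower-triangular with 1s on the diagonal, up to permutation), solve by back-substitution:
  V =
[[1, 0, 0, 0],
 [1, 1, -1, 1],
 [1, 1, 0, 0],
 [1, 0, 1, 0]]
  V a = (-3, -2, -6, -6)
Solving gives a = (-3, -3, -3, 1).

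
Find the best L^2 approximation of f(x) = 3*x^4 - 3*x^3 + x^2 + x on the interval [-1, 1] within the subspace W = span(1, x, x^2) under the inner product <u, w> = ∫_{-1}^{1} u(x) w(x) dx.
g(x) = 25*x^2/7 - 4*x/5 - 9/35

The best approximation g ∈ W is the orthogonal projection of f onto W. Writing g = a_0 + a_1 x + a_2 x^2, the coefficients solve the normal equations G · a = b where
  G_{ij} = <φ_i, φ_j> and b_i = <f, φ_i>, with φ_0 = 1, φ_1 = x, φ_2 = x^2.
G =
  [2, 0, 2/3]
  [0, 2/3, 0]
  [2/3, 0, 2/5],
b = (28/15, -8/15, 44/35).
Solving gives a_0 = -9/35, a_1 = -4/5, a_2 = 25/7, so
  g(x) = 25*x^2/7 - 4*x/5 - 9/35.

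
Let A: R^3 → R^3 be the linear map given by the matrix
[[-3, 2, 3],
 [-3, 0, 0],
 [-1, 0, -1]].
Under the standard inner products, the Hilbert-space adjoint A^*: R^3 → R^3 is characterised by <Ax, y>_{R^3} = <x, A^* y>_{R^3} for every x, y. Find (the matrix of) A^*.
A^* = A^T =
[[-3, -3, -1],
 [2, 0, 0],
 [3, 0, -1]]

For real matrices with standard dot products, the defining identity <Ax, y> = <x, A^* y> gives (Ax)^T y = x^T (A^*) y, i.e. x^T A^T y = x^T (A^*) y. Since this holds for all x, y, we must have A^* = A^T. Therefore
A^* =
[[-3, -3, -1],
 [2, 0, 0],
 [3, 0, -1]].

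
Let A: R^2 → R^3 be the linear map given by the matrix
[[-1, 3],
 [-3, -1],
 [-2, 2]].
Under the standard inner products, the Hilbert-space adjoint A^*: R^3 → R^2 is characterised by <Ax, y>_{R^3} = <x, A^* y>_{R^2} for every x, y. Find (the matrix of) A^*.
A^* = A^T =
[[-1, -3, -2],
 [3, -1, 2]]

For real matrices with standard dot products, the defining identity <Ax, y> = <x, A^* y> gives (Ax)^T y = x^T (A^*) y, i.e. x^T A^T y = x^T (A^*) y. Since this holds for all x, y, we must have A^* = A^T. Therefore
A^* =
[[-1, -3, -2],
 [3, -1, 2]].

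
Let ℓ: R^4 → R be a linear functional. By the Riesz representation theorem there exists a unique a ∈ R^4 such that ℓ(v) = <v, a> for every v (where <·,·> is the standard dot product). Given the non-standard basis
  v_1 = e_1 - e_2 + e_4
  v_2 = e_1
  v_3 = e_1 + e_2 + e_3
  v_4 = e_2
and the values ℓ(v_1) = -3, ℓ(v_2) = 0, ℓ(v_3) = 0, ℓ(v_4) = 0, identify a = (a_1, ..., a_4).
a = (0, 0, 0, -3)

Write a = (a_1, ..., a_4) in the standard basis. For each basis vector v_i, ℓ(v_i) = <v_i, a> is a linear equation in the a_j's. Collect the n equations into a matrix system V a = ℓ, where row i of V is v_i (expressed in the standard basis). Since V is invertible (lower-triangular with 1s on the diagonal, up to permutation), solve by back-substitution:
  V =
[[1, -1, 0, 1],
 [1, 0, 0, 0],
 [1, 1, 1, 0],
 [0, 1, 0, 0]]
  V a = (-3, 0, 0, 0)
Solving gives a = (0, 0, 0, -3).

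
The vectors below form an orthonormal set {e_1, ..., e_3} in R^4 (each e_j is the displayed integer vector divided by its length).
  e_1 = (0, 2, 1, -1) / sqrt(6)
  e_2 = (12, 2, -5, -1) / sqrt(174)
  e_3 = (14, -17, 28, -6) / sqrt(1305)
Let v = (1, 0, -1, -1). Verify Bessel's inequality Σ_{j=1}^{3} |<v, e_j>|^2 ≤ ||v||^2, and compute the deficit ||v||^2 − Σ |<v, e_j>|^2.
Σ |<v, e_j>|^2 = 86/45; ||v||^2 = 3; deficit = 49/45

Write each e_j = u_j / sqrt(<u_j, u_j>) where u_j is the displayed integer vector. Then <v, e_j> = <v, u_j> / sqrt(<u_j, u_j>), so |<v, e_j>|^2 = <v, u_j>^2 / <u_j, u_j>.
Coefficients: <v, e_1> = 0/sqrt(6), <v, e_2> = 18/sqrt(174), <v, e_3> = -8/sqrt(1305).
Square and sum: Σ |<v, e_j>|^2 = 86/45.
Compute ||v||^2 = v·v = 3.
Deficit = 3 − 86/45 = 49/45 ≥ 0, confirming Bessel's inequality. (The deficit equals ||v − Σ <v,e_j> e_j||^2, the squared distance from v to span{e_j}.)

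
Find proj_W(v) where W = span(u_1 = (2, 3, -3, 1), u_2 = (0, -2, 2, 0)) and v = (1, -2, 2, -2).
proj_W(v) = (0, -2, 2, 0)

Set up U = [u_1 | ... | u_2] ∈ R^(4×2). The projector onto W = col(U) is P = U (U^T U)^(-1) U^T.
Compute U^T U =
  [23, -12]
  [-12, 8],
and U^T v = (-12, 8).
Solve U^T U · c = U^T v for the coefficients: c = (0, 1). The projection is proj_W(v) = U c.
Check: (v - proj_W(v)) · u_1 = 0  (should be 0).
Check: (v - proj_W(v)) · u_2 = 0  (should be 0).
Result: proj_W(v) = (0, -2, 2, 0).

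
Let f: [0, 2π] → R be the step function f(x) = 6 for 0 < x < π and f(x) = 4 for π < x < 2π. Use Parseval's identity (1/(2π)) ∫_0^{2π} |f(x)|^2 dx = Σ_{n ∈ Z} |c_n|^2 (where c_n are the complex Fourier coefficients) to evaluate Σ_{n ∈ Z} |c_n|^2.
Σ |c_n|^2 = 26

Parseval equates the L^2 energy of f (normalised by 1/(2π)) with the ℓ^2 sum of its Fourier coefficients: (1/(2π)) ∫_0^{2π} |f|^2 = Σ |c_n|^2.
Compute the left side: (1/(2π)) [∫_0^π 6^2 dx + ∫_π^{2π} 4^2 dx] = (1/(2π)) · (36π + 16π) = (36 + 16)/2 = 26.
So Σ_{n ∈ Z} |c_n|^2 = 26.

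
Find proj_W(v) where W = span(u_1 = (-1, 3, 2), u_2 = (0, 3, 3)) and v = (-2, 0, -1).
proj_W(v) = (-5/3, 1/3, -4/3)

Set up U = [u_1 | ... | u_2] ∈ R^(3×2). The projector onto W = col(U) is P = U (U^T U)^(-1) U^T.
Compute U^T U =
  [14, 15]
  [15, 18],
and U^T v = (0, -3).
Solve U^T U · c = U^T v for the coefficients: c = (5/3, -14/9). The projection is proj_W(v) = U c.
Check: (v - proj_W(v)) · u_1 = 0  (should be 0).
Check: (v - proj_W(v)) · u_2 = 0  (should be 0).
Result: proj_W(v) = (-5/3, 1/3, -4/3).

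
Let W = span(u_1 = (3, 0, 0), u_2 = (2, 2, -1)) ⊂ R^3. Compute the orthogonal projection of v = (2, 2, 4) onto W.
proj_W(v) = (2, 0, 0)

Set up U = [u_1 | ... | u_2] ∈ R^(3×2). The projector onto W = col(U) is P = U (U^T U)^(-1) U^T.
Compute U^T U =
  [9, 6]
  [6, 9],
and U^T v = (6, 4).
Solve U^T U · c = U^T v for the coefficients: c = (2/3, 0). The projection is proj_W(v) = U c.
Check: (v - proj_W(v)) · u_1 = 0  (should be 0).
Check: (v - proj_W(v)) · u_2 = 0  (should be 0).
Result: proj_W(v) = (2, 0, 0).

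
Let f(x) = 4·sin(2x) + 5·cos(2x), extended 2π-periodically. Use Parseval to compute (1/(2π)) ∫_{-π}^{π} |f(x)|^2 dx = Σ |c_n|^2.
Σ |c_n|^2 = 41/2

Expand |f|^2 and use orthogonality of {sin(nx), cos(mx)} on [-π, π]:
  ∫_{-π}^{π} sin(nx)^2 dx = π, ∫ cos(mx)^2 dx = π, and cross terms integrate to 0.
So ∫_{-π}^{π} f(x)^2 dx = 4^2 · π + 5^2 · π = (16 + 25)π.
Divide by 2π: (16 + 25)/2 = 41/2.
By Parseval, this equals Σ |c_n|^2.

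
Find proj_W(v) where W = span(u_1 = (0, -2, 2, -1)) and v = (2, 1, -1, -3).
proj_W(v) = (0, 2/9, -2/9, 1/9)

Set up U = [u_1 | ... | u_1] ∈ R^(4×1). The projector onto W = col(U) is P = U (U^T U)^(-1) U^T.
Compute U^T U =
  [9],
and U^T v = (-1).
Solve U^T U · c = U^T v for the coefficients: c = (-1/9). The projection is proj_W(v) = U c.
Check: (v - proj_W(v)) · u_1 = 0  (should be 0).
Result: proj_W(v) = (0, 2/9, -2/9, 1/9).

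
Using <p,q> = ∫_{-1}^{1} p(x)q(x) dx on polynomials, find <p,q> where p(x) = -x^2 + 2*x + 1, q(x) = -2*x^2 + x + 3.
<p,q> = 24/5

Expand the product: p(x)·q(x) = 2*x^4 - 5*x^3 - 3*x^2 + 7*x + 3.
∫_{-1}^{1} of each monomial x^k gives [2/(k+1) if k even, 0 if k odd]. Integrating term-by-term (or equivalently evaluating the antiderivative F(x) = 2*x^5/5 - 5*x^4/4 - x^3 + 7*x^2/2 + 3*x at the endpoints):
  F(1) − F(−1) = 93/20 − (-3/20) = 24/5.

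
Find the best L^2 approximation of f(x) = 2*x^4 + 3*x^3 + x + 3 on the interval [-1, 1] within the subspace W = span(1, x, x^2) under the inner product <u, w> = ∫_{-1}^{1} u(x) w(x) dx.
g(x) = 12*x^2/7 + 14*x/5 + 99/35

The best approximation g ∈ W is the orthogonal projection of f onto W. Writing g = a_0 + a_1 x + a_2 x^2, the coefficients solve the normal equations G · a = b where
  G_{ij} = <φ_i, φ_j> and b_i = <f, φ_i>, with φ_0 = 1, φ_1 = x, φ_2 = x^2.
G =
  [2, 0, 2/3]
  [0, 2/3, 0]
  [2/3, 0, 2/5],
b = (34/5, 28/15, 18/7).
Solving gives a_0 = 99/35, a_1 = 14/5, a_2 = 12/7, so
  g(x) = 12*x^2/7 + 14*x/5 + 99/35.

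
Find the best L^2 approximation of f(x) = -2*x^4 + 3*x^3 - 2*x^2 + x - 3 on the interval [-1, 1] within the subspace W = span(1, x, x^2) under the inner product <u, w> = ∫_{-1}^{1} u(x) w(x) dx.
g(x) = -26*x^2/7 + 14*x/5 - 99/35

The best approximation g ∈ W is the orthogonal projection of f onto W. Writing g = a_0 + a_1 x + a_2 x^2, the coefficients solve the normal equations G · a = b where
  G_{ij} = <φ_i, φ_j> and b_i = <f, φ_i>, with φ_0 = 1, φ_1 = x, φ_2 = x^2.
G =
  [2, 0, 2/3]
  [0, 2/3, 0]
  [2/3, 0, 2/5],
b = (-122/15, 28/15, -118/35).
Solving gives a_0 = -99/35, a_1 = 14/5, a_2 = -26/7, so
  g(x) = -26*x^2/7 + 14*x/5 - 99/35.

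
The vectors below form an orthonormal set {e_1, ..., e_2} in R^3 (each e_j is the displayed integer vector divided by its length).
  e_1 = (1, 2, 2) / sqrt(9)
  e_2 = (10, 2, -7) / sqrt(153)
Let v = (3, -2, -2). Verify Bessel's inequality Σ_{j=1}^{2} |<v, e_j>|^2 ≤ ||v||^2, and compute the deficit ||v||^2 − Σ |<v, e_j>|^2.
Σ |<v, e_j>|^2 = 225/17; ||v||^2 = 17; deficit = 64/17

Write each e_j = u_j / sqrt(<u_j, u_j>) where u_j is the displayed integer vector. Then <v, e_j> = <v, u_j> / sqrt(<u_j, u_j>), so |<v, e_j>|^2 = <v, u_j>^2 / <u_j, u_j>.
Coefficients: <v, e_1> = -5/sqrt(9), <v, e_2> = 40/sqrt(153).
Square and sum: Σ |<v, e_j>|^2 = 225/17.
Compute ||v||^2 = v·v = 17.
Deficit = 17 − 225/17 = 64/17 ≥ 0, confirming Bessel's inequality. (The deficit equals ||v − Σ <v,e_j> e_j||^2, the squared distance from v to span{e_j}.)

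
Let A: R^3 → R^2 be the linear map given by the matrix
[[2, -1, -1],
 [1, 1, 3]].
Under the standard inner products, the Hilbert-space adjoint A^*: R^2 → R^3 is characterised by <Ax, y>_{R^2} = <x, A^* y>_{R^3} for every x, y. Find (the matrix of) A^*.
A^* = A^T =
[[2, 1],
 [-1, 1],
 [-1, 3]]

For real matrices with standard dot products, the defining identity <Ax, y> = <x, A^* y> gives (Ax)^T y = x^T (A^*) y, i.e. x^T A^T y = x^T (A^*) y. Since this holds for all x, y, we must have A^* = A^T. Therefore
A^* =
[[2, 1],
 [-1, 1],
 [-1, 3]].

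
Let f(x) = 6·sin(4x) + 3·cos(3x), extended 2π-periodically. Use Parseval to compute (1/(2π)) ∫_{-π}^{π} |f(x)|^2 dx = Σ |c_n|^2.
Σ |c_n|^2 = 45/2

Expand |f|^2 and use orthogonality of {sin(nx), cos(mx)} on [-π, π]:
  ∫_{-π}^{π} sin(nx)^2 dx = π, ∫ cos(mx)^2 dx = π, and cross terms integrate to 0.
So ∫_{-π}^{π} f(x)^2 dx = 6^2 · π + 3^2 · π = (36 + 9)π.
Divide by 2π: (36 + 9)/2 = 45/2.
By Parseval, this equals Σ |c_n|^2.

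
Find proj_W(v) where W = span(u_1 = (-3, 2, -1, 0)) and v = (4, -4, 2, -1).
proj_W(v) = (33/7, -22/7, 11/7, 0)

Set up U = [u_1 | ... | u_1] ∈ R^(4×1). The projector onto W = col(U) is P = U (U^T U)^(-1) U^T.
Compute U^T U =
  [14],
and U^T v = (-22).
Solve U^T U · c = U^T v for the coefficients: c = (-11/7). The projection is proj_W(v) = U c.
Check: (v - proj_W(v)) · u_1 = 0  (should be 0).
Result: proj_W(v) = (33/7, -22/7, 11/7, 0).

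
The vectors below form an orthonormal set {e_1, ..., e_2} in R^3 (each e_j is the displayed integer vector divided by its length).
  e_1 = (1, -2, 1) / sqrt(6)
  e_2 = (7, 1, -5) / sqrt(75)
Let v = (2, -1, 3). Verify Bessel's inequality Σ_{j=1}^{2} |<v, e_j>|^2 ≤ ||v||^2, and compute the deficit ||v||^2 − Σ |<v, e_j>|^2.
Σ |<v, e_j>|^2 = 411/50; ||v||^2 = 14; deficit = 289/50

Write each e_j = u_j / sqrt(<u_j, u_j>) where u_j is the displayed integer vector. Then <v, e_j> = <v, u_j> / sqrt(<u_j, u_j>), so |<v, e_j>|^2 = <v, u_j>^2 / <u_j, u_j>.
Coefficients: <v, e_1> = 7/sqrt(6), <v, e_2> = -2/sqrt(75).
Square and sum: Σ |<v, e_j>|^2 = 411/50.
Compute ||v||^2 = v·v = 14.
Deficit = 14 − 411/50 = 289/50 ≥ 0, confirming Bessel's inequality. (The deficit equals ||v − Σ <v,e_j> e_j||^2, the squared distance from v to span{e_j}.)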